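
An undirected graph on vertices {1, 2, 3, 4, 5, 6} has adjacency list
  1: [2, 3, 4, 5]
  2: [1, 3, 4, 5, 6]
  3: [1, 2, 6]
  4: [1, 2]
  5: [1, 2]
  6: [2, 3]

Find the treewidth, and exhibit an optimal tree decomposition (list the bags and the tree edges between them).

Treewidth 2.
One such decomposition:
Bags: B1 = {2, 3, 6}  B2 = {1, 2, 3}  B3 = {1, 2, 4}  B4 = {1, 2, 5}
Tree: B1–B2, B2–B3, B3–B4

The largest bag has 3 vertices, giving width 2; this decomposition certifies tw(G) ≤ 2. For the lower bound, the 3 vertices {1, 2, 3} are pairwise adjacent, and any tree decomposition puts a clique entirely inside one bag — forcing width ≥ 2. The upper and lower bounds meet at 2, so that is the treewidth.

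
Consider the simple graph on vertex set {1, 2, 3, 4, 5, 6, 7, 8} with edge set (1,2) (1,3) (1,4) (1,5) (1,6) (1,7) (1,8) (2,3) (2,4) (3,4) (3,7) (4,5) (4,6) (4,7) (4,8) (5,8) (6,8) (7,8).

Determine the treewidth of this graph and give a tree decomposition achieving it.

Treewidth 3.
One such decomposition:
Bags: B1 = {1, 4, 6, 8}  B2 = {1, 4, 5, 8}  B3 = {1, 4, 7, 8}  B4 = {1, 3, 4, 7}  B5 = {1, 2, 3, 4}
Tree: B1–B2, B1–B3, B3–B4, B4–B5

The largest bag has 4 vertices, giving width 3; this decomposition certifies tw(G) ≤ 3. Conversely, {1, 4, 5, 8} is a clique of size 4, and the vertices of any clique must share a bag in every tree decomposition; so some bag has ≥ 4 vertices and tw(G) ≥ 3. Combining the bounds, tw(G) = 3.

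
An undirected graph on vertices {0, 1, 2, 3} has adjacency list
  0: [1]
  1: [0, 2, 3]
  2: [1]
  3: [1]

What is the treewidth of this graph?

A width-1 tree decomposition is:
Bags: B1 = {1, 2}  B2 = {1, 3}  B3 = {0, 1}
Tree: B1–B2, B2–B3
Each bag holds 2 vertices, so the decomposition has width 1, which upper-bounds the treewidth. Since G has at least one edge (e.g. 1–2), it is not an edgeless graph, so tw(G) ≥ 1. The upper and lower bounds meet at 1, so that is the treewidth.

1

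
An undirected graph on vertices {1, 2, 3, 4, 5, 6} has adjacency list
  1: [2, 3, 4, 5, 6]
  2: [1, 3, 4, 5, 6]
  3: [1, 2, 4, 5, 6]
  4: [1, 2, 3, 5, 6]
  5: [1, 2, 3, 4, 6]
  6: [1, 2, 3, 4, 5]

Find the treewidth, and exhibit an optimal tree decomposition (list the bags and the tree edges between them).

With just one bag of size 6, the width is 6 − 1 = 5, so tw(G) ≤ 5. Conversely, {1, 2, 3, 4, 5, 6} is a clique of size 6, and the vertices of any clique must share a bag in every tree decomposition; so some bag has ≥ 6 vertices and tw(G) ≥ 5. Hence tw(G) = 5 exactly.

Treewidth 5.
One such decomposition:
Bags: B1 = {1, 2, 3, 4, 5, 6}
Tree: (single bag)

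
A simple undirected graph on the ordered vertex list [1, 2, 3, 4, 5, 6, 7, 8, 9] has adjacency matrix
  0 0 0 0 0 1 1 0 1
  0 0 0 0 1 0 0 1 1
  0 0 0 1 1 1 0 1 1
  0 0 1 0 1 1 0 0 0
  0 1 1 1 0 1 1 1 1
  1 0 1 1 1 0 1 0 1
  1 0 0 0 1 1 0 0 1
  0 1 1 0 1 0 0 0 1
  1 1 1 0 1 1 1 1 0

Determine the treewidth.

3

A width-3 tree decomposition is:
Bags: B1 = {1, 6, 7, 9}  B2 = {5, 6, 7, 9}  B3 = {3, 5, 6, 9}  B4 = {3, 5, 8, 9}  B5 = {2, 5, 8, 9}  B6 = {3, 4, 5, 6}
Tree: B1–B2, B2–B3, B3–B4, B4–B5, B3–B6
Each bag holds 4 vertices, so the decomposition has width 3, which upper-bounds the treewidth. On the other hand G contains the 4-clique {1, 6, 7, 9}. A clique must lie in a single bag of any decomposition, so no decomposition can have width below 3. Therefore the treewidth is 3.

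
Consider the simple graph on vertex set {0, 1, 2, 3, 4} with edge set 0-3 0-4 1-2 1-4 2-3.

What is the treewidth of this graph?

A width-2 tree decomposition is:
Bags: B1 = {0, 2, 3}  B2 = {0, 2, 4}  B3 = {1, 2, 4}
Tree: B1–B2, B2–B3
Each bag holds 3 vertices, so the decomposition has width 2, which upper-bounds the treewidth. The edges 2–3–0–4–1–2 form a cycle, so G is not a tree and its treewidth is at least 2. The upper and lower bounds meet at 2, so that is the treewidth.

2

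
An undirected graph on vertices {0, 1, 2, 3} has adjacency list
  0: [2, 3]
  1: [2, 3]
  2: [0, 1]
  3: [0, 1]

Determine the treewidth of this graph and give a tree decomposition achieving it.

Treewidth 2.
Bags: B1 = {0, 1, 3}  B2 = {0, 1, 2}
Tree: B1–B2

Each bag holds 3 vertices, so the decomposition has width 2, which upper-bounds the treewidth. Since 0–3–1–2–0 is a cycle in G, G is not acyclic. Forests are exactly the graphs of treewidth ≤ 1, so tw(G) ≥ 2. Combining the bounds, tw(G) = 2.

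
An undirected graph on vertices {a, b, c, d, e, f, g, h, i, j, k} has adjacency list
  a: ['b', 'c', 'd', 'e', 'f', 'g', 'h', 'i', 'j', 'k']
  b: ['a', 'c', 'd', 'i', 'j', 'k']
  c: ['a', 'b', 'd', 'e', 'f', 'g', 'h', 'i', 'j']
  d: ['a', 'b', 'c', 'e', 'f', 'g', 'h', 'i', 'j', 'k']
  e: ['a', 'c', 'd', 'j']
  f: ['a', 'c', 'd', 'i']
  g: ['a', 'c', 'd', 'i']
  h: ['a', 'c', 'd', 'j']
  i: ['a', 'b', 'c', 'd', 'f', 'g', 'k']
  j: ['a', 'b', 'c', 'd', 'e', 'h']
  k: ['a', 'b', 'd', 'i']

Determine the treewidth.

A width-4 tree decomposition is:
Bags: B1 = {a, c, d, f, i}  B2 = {a, b, c, d, i}  B3 = {a, b, c, d, j}  B4 = {a, c, d, h, j}  B5 = {a, c, d, g, i}  B6 = {a, c, d, e, j}  B7 = {a, b, d, i, k}
Tree: B1–B2, B2–B3, B3–B4, B2–B5, B4–B6, B2–B7
The largest bag has 5 vertices, giving width 4; this decomposition certifies tw(G) ≤ 4. On the other hand G contains the 5-clique {a, c, d, e, j}. A clique must lie in a single bag of any decomposition, so no decomposition can have width below 4. The upper and lower bounds meet at 4, so that is the treewidth.

4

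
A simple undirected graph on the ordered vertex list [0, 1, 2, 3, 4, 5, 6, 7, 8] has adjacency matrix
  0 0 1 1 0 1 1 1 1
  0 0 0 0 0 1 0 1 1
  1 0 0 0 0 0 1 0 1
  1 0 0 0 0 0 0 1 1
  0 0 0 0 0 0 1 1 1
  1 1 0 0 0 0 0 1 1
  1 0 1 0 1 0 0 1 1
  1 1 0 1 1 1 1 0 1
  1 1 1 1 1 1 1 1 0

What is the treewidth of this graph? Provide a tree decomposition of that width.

Treewidth 3.
Bags: B1 = {1, 5, 7, 8}  B2 = {0, 5, 7, 8}  B3 = {0, 3, 7, 8}  B4 = {0, 6, 7, 8}  B5 = {4, 6, 7, 8}  B6 = {0, 2, 6, 8}
Tree: B1–B2, B2–B3, B3–B4, B4–B5, B4–B6

Every bag has size at most 4, so the width is 4 − 1 = 3 and tw(G) ≤ 3. For the lower bound, the 4 vertices {0, 2, 6, 8} are pairwise adjacent, and any tree decomposition puts a clique entirely inside one bag — forcing width ≥ 3. Therefore the treewidth is 3.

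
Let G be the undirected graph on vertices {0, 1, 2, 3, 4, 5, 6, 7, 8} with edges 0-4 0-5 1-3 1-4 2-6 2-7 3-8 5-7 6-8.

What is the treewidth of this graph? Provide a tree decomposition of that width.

Each bag holds 3 vertices, so the decomposition has width 2, which upper-bounds the treewidth. Since 7–2–6–8–3–1–4–0–5–7 is a cycle in G, G is not acyclic. Forests are exactly the graphs of treewidth ≤ 1, so tw(G) ≥ 2. The upper and lower bounds meet at 2, so that is the treewidth.

Treewidth 2.
One optimal decomposition is:
Bags: B1 = {2, 6, 7}  B2 = {6, 7, 8}  B3 = {3, 7, 8}  B4 = {1, 3, 7}  B5 = {1, 4, 7}  B6 = {0, 4, 7}  B7 = {0, 5, 7}
Tree: B1–B2, B2–B3, B3–B4, B4–B5, B5–B6, B6–B7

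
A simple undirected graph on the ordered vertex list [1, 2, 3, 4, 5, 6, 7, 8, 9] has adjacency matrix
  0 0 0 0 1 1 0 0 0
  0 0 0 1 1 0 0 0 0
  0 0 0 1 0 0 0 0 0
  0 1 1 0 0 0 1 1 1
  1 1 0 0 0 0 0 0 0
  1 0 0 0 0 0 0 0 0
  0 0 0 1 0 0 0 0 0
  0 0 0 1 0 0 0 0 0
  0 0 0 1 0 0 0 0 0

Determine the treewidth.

1

A width-1 tree decomposition is:
Bags: B1 = {2, 5}  B2 = {2, 4}  B3 = {1, 5}  B4 = {4, 7}  B5 = {1, 6}  B6 = {3, 4}  B7 = {4, 9}  B8 = {4, 8}
Tree: B1–B2, B1–B3, B2–B4, B3–B5, B2–B6, B4–B7, B4–B8
Each bag holds 2 vertices, so the decomposition has width 1, which upper-bounds the treewidth. Since G has at least one edge (e.g. 5–2), it is not an edgeless graph, so tw(G) ≥ 1. Therefore the treewidth is 1.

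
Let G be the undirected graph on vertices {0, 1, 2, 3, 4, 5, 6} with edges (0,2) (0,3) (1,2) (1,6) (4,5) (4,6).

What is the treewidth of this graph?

A width-1 tree decomposition is:
Bags: B1 = {4, 5}  B2 = {4, 6}  B3 = {1, 6}  B4 = {1, 2}  B5 = {0, 2}  B6 = {0, 3}
Tree: B1–B2, B2–B3, B3–B4, B4–B5, B5–B6
Every bag has size at most 2, so the width is 2 − 1 = 1 and tw(G) ≤ 1. G has an edge, so its treewidth is at least 1. Therefore the treewidth is 1.

1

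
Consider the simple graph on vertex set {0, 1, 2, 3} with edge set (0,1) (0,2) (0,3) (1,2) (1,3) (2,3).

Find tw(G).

3

A width-3 tree decomposition is:
Bags: B1 = {0, 1, 2, 3}
Tree: (single bag)
With just one bag of size 4, the width is 4 − 1 = 3, so tw(G) ≤ 3. On the other hand G contains the 4-clique {0, 1, 2, 3}. A clique must lie in a single bag of any decomposition, so no decomposition can have width below 3. Combining the bounds, tw(G) = 3.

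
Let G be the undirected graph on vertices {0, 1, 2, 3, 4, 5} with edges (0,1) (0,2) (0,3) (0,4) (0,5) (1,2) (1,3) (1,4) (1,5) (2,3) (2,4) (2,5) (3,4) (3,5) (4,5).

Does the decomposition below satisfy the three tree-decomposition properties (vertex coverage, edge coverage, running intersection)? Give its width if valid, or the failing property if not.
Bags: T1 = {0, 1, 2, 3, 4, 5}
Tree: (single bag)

Yes; width 5.

Every vertex of G appears in some bag (union = {0, 1, 2, 3, 4, 5}); every edge is covered by a bag; and for each vertex v the set of bags containing v is connected in the bag tree. The decomposition is therefore valid. The largest bag has 6 vertices, so the width is 5.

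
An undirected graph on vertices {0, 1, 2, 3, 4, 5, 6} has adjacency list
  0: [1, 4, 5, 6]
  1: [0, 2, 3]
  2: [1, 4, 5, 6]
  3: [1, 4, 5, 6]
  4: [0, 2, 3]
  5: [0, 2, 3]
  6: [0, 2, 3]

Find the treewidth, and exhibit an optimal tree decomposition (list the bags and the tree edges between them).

Every bag has size at most 4, so the width is 4 − 1 = 3 and tw(G) ≤ 3. For the lower bound: the 4 vertex sets {0,1}, {3,6}, {2}, {5} are disjoint, each induces a connected subgraph, and every pair is joined by at least one edge of G. Contracting each set to a single vertex therefore yields K_{4} as a minor, and since treewidth is minor-monotone, tw(G) ≥ tw(K_{4}) = 3. Combining the bounds, tw(G) = 3.

Treewidth 3.
One optimal decomposition is:
Bags: B1 = {0, 1, 2, 3}  B2 = {0, 2, 3, 6}  B3 = {0, 2, 3, 5}  B4 = {0, 2, 3, 4}
Tree: B1–B2, B2–B3, B3–B4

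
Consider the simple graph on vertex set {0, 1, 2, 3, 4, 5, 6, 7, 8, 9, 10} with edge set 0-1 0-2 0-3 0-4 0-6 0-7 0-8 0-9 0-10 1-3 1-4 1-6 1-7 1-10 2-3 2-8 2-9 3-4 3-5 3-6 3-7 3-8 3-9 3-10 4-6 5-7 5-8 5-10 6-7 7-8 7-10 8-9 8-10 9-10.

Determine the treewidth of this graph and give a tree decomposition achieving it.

Treewidth 4.
One such decomposition:
Bags: B1 = {0, 1, 3, 7, 10}  B2 = {0, 3, 7, 8, 10}  B3 = {0, 3, 8, 9, 10}  B4 = {0, 1, 3, 6, 7}  B5 = {0, 2, 3, 8, 9}  B6 = {0, 1, 3, 4, 6}  B7 = {3, 5, 7, 8, 10}
Tree: B1–B2, B2–B3, B1–B4, B3–B5, B4–B6, B2–B7

The largest bag has 5 vertices, giving width 4; this decomposition certifies tw(G) ≤ 4. On the other hand G contains the 5-clique {0, 2, 3, 8, 9}. A clique must lie in a single bag of any decomposition, so no decomposition can have width below 4. Hence tw(G) = 4 exactly.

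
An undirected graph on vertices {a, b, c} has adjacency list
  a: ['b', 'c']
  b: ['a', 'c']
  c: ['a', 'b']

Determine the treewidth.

2

A width-2 tree decomposition is:
Bags: B1 = {a, b, c}
Tree: (single bag)
A single bag containing all 3 vertices is trivially a valid decomposition of width 2. For the lower bound, the 3 vertices {a, b, c} are pairwise adjacent, and any tree decomposition puts a clique entirely inside one bag — forcing width ≥ 2. The upper and lower bounds meet at 2, so that is the treewidth.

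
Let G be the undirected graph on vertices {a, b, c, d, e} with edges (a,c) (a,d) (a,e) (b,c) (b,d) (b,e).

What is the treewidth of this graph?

2

A width-2 tree decomposition is:
Bags: B1 = {a, b, e}  B2 = {a, b, d}  B3 = {a, b, c}
Tree: B1–B2, B2–B3
Each bag holds 3 vertices, so the decomposition has width 2, which upper-bounds the treewidth. Since e–a–d–b–e is a cycle in G, G is not acyclic. Forests are exactly the graphs of treewidth ≤ 1, so tw(G) ≥ 2. Hence tw(G) = 2 exactly.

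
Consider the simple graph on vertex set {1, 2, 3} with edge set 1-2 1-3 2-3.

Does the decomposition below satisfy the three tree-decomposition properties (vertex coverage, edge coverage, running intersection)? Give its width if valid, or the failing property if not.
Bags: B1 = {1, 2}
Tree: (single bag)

No — vertex 3 appears in no bag.

A tree decomposition must satisfy three properties: every vertex lies in some bag; for every edge, both endpoints lie together in some bag; and for every vertex, the bags containing it form a connected subtree. Here vertex 3 appears in no bag, so the decomposition is invalid.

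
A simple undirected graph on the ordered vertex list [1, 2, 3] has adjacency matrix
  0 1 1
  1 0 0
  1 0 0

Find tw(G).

1

A width-1 tree decomposition is:
Bags: B1 = {1, 3}  B2 = {1, 2}
Tree: B1–B2
Every bag has size at most 2, so the width is 2 − 1 = 1 and tw(G) ≤ 1. Any graph with an edge has treewidth ≥ 1, and G has the edge 3–1. The upper and lower bounds meet at 1, so that is the treewidth.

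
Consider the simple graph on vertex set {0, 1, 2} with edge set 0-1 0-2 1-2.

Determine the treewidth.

A width-2 tree decomposition is:
Bags: B1 = {0, 1, 2}
Tree: (single bag)
With just one bag of size 3, the width is 3 − 1 = 2, so tw(G) ≤ 2. On the other hand G contains the 3-clique {0, 1, 2}. A clique must lie in a single bag of any decomposition, so no decomposition can have width below 2. The upper and lower bounds meet at 2, so that is the treewidth.

2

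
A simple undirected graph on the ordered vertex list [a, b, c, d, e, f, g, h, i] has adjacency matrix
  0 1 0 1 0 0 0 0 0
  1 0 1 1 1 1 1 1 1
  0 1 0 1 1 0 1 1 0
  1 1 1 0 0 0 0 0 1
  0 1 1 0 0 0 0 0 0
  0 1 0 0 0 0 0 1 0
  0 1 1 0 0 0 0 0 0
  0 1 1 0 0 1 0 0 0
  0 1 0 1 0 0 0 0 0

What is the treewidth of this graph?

A width-2 tree decomposition is:
Bags: B1 = {b, f, h}  B2 = {b, c, h}  B3 = {b, c, d}  B4 = {b, c, e}  B5 = {b, c, g}  B6 = {b, d, i}  B7 = {a, b, d}
Tree: B1–B2, B2–B3, B2–B4, B4–B5, B3–B6, B3–B7
Each bag holds 3 vertices, so the decomposition has width 2, which upper-bounds the treewidth. On the other hand G contains the 3-clique {a, b, d}. A clique must lie in a single bag of any decomposition, so no decomposition can have width below 2. The upper and lower bounds meet at 2, so that is the treewidth.

2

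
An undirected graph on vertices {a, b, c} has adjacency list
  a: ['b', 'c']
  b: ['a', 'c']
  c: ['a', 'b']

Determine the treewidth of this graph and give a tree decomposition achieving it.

With just one bag of size 3, the width is 3 − 1 = 2, so tw(G) ≤ 2. Conversely, {a, b, c} is a clique of size 3, and the vertices of any clique must share a bag in every tree decomposition; so some bag has ≥ 3 vertices and tw(G) ≥ 2. Combining the bounds, tw(G) = 2.

Treewidth 2.
One such decomposition:
Bags: B1 = {a, b, c}
Tree: (single bag)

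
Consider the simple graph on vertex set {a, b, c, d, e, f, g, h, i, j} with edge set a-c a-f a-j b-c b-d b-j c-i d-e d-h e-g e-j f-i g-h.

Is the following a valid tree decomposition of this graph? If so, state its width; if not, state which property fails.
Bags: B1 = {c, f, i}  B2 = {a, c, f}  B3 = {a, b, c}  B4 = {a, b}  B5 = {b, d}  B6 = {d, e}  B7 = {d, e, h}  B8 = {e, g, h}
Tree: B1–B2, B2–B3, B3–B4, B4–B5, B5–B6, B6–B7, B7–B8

A tree decomposition must satisfy three properties: every vertex lies in some bag; for every edge, both endpoints lie together in some bag; and for every vertex, the bags containing it form a connected subtree. Here vertex j appears in no bag, so the decomposition is invalid.

No — vertex j appears in no bag.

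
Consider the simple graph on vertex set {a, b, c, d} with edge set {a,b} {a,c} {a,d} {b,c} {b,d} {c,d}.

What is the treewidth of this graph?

3

A width-3 tree decomposition is:
Bags: B1 = {a, b, c, d}
Tree: (single bag)
A single bag containing all 4 vertices is trivially a valid decomposition of width 3. Conversely, {a, b, c, d} is a clique of size 4, and the vertices of any clique must share a bag in every tree decomposition; so some bag has ≥ 4 vertices and tw(G) ≥ 3. The upper and lower bounds meet at 3, so that is the treewidth.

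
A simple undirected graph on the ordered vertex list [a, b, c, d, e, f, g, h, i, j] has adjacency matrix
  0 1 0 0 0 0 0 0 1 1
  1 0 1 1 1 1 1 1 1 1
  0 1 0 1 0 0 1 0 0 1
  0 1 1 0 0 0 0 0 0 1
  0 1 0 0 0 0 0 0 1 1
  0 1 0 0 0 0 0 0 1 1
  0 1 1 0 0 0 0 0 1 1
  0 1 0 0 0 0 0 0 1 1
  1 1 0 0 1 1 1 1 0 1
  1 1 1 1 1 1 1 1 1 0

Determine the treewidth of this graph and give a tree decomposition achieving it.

The largest bag has 4 vertices, giving width 3; this decomposition certifies tw(G) ≤ 3. Conversely, {b, c, d, j} is a clique of size 4, and the vertices of any clique must share a bag in every tree decomposition; so some bag has ≥ 4 vertices and tw(G) ≥ 3. The upper and lower bounds meet at 3, so that is the treewidth.

Treewidth 3.
Bags: B1 = {b, g, i, j}  B2 = {b, f, i, j}  B3 = {b, c, g, j}  B4 = {a, b, i, j}  B5 = {b, e, i, j}  B6 = {b, c, d, j}  B7 = {b, h, i, j}
Tree: B1–B2, B1–B3, B1–B4, B2–B5, B3–B6, B4–B7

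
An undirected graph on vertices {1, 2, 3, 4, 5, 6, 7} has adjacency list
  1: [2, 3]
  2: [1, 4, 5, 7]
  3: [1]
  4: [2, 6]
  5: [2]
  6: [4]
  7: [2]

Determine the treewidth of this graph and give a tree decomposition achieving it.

Treewidth 1.
Bags: B1 = {1, 2}  B2 = {2, 7}  B3 = {2, 5}  B4 = {2, 4}  B5 = {4, 6}  B6 = {1, 3}
Tree: B1–B2, B1–B3, B3–B4, B4–B5, B1–B6

Each bag holds 2 vertices, so the decomposition has width 1, which upper-bounds the treewidth. Any graph with an edge has treewidth ≥ 1, and G has the edge 2–1. Therefore the treewidth is 1.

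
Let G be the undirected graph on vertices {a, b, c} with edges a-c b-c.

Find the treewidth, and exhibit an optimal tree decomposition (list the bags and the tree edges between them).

Each bag holds 2 vertices, so the decomposition has width 1, which upper-bounds the treewidth. Any graph with an edge has treewidth ≥ 1, and G has the edge c–a. Therefore the treewidth is 1.

Treewidth 1.
Bags: B1 = {a, c}  B2 = {b, c}
Tree: B1–B2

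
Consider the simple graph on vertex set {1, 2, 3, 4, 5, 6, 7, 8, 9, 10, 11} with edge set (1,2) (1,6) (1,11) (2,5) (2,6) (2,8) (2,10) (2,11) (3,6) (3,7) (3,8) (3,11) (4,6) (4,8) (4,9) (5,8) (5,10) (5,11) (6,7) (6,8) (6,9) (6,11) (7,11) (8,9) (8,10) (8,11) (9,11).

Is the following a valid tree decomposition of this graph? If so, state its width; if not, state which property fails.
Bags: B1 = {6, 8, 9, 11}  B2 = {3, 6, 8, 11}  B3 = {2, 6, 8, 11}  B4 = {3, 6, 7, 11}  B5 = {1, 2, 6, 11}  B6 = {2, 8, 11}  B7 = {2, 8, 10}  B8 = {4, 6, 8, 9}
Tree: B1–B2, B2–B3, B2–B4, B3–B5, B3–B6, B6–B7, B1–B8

No — vertex 5 appears in no bag.

A tree decomposition must satisfy three properties: every vertex lies in some bag; for every edge, both endpoints lie together in some bag; and for every vertex, the bags containing it form a connected subtree. Here vertex 5 appears in no bag, so the decomposition is invalid.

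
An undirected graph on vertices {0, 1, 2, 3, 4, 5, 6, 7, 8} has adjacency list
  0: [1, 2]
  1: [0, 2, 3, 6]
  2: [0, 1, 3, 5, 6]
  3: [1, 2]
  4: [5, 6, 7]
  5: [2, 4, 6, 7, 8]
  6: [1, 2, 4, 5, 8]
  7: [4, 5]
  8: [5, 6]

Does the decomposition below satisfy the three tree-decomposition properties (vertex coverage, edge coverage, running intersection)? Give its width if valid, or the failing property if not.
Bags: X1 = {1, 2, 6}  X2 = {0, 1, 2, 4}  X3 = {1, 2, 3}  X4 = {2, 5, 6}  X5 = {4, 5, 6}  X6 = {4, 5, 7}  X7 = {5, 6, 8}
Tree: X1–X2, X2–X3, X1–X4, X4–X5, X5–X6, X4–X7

A tree decomposition must satisfy three properties: every vertex lies in some bag; for every edge, both endpoints lie together in some bag; and for every vertex, the bags containing it form a connected subtree. Here bags containing vertex 4 are not connected in the tree, so the decomposition is invalid.

No — bags containing vertex 4 are not connected in the tree.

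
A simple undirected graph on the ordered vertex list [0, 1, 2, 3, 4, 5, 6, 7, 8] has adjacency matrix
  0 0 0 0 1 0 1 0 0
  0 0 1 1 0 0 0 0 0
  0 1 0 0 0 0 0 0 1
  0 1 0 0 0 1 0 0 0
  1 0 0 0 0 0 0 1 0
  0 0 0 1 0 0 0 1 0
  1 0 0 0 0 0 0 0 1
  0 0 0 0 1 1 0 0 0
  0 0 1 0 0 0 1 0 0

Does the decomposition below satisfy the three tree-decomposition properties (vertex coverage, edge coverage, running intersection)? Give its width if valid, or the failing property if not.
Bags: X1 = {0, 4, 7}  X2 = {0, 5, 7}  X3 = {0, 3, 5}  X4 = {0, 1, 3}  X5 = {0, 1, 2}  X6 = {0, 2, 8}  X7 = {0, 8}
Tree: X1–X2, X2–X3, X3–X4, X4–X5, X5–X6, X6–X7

A tree decomposition must satisfy three properties: every vertex lies in some bag; for every edge, both endpoints lie together in some bag; and for every vertex, the bags containing it form a connected subtree. Here vertex 6 appears in no bag, so the decomposition is invalid.

No — vertex 6 appears in no bag.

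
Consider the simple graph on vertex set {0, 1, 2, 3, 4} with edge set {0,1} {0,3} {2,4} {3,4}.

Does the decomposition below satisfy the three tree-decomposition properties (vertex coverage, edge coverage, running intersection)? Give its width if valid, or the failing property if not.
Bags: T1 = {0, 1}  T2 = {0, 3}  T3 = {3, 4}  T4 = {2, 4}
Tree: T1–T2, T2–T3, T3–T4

Yes; width 1.

Every vertex of G appears in some bag (union = {0, 1, 2, 3, 4}); every edge is covered by a bag; and for each vertex v the set of bags containing v is connected in the bag tree. The decomposition is therefore valid. The largest bag has 2 vertices, so the width is 1.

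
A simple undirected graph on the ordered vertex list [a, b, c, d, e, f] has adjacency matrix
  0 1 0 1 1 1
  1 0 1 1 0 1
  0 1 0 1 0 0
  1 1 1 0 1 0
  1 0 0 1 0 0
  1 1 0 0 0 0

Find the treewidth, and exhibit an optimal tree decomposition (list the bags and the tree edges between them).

Treewidth 2.
One optimal decomposition is:
Bags: B1 = {b, c, d}  B2 = {a, b, d}  B3 = {a, b, f}  B4 = {a, d, e}
Tree: B1–B2, B2–B3, B2–B4

Every bag has size at most 3, so the width is 3 − 1 = 2 and tw(G) ≤ 2. On the other hand G contains the 3-clique {b, c, d}. A clique must lie in a single bag of any decomposition, so no decomposition can have width below 2. Hence tw(G) = 2 exactly.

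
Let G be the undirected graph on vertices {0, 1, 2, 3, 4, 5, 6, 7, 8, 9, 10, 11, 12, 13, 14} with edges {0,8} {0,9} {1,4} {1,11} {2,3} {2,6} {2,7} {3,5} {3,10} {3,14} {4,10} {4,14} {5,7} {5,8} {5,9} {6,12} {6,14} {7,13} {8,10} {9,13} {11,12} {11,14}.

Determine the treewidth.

A width-3 tree decomposition is:
Bags: B1 = {1, 6, 11, 12}  B2 = {1, 6, 11, 14}  B3 = {1, 4, 6, 14}  B4 = {2, 4, 6, 14}  B5 = {2, 3, 4, 14}  B6 = {2, 3, 4, 10}  B7 = {2, 3, 7, 10}  B8 = {3, 5, 7, 10}  B9 = {5, 7, 8, 10}  B10 = {5, 7, 8, 13}  B11 = {5, 8, 9, 13}  B12 = {0, 8, 9, 13}
Tree: B1–B2, B2–B3, B3–B4, B4–B5, B5–B6, B6–B7, B7–B8, B8–B9, B9–B10, B10–B11, B11–B12
The largest bag has 4 vertices, giving width 3; this decomposition certifies tw(G) ≤ 3. For the lower bound: the 4 vertex sets {1,11,12}, {6}, {14}, {2,3,4,10} are disjoint, each induces a connected subgraph, and every pair is joined by at least one edge of G. Contracting each set to a single vertex therefore yields K_{4} as a minor, and since treewidth is minor-monotone, tw(G) ≥ tw(K_{4}) = 3. Combining the bounds, tw(G) = 3.

3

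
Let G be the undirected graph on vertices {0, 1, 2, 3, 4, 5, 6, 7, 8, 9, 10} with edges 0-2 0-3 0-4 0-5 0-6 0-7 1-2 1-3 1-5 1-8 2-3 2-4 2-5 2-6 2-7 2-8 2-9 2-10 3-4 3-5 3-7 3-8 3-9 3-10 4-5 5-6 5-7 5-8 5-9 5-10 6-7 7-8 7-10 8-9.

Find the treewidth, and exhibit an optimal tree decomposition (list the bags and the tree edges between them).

Every bag has size at most 5, so the width is 5 − 1 = 4 and tw(G) ≤ 4. For the lower bound, the 5 vertices {1, 2, 3, 5, 8} are pairwise adjacent, and any tree decomposition puts a clique entirely inside one bag — forcing width ≥ 4. Therefore the treewidth is 4.

Treewidth 4.
One optimal decomposition is:
Bags: B1 = {2, 3, 5, 7, 8}  B2 = {1, 2, 3, 5, 8}  B3 = {0, 2, 3, 5, 7}  B4 = {2, 3, 5, 8, 9}  B5 = {0, 2, 3, 4, 5}  B6 = {0, 2, 5, 6, 7}  B7 = {2, 3, 5, 7, 10}
Tree: B1–B2, B1–B3, B1–B4, B3–B5, B3–B6, B1–B7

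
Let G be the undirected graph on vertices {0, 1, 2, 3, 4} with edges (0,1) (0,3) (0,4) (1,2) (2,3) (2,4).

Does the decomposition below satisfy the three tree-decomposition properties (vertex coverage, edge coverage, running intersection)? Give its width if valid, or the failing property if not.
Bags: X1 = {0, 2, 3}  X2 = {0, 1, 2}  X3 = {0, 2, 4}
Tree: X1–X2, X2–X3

Yes; width 2.

Checking the three conditions: (i) the bags cover all of {0, 1, 2, 3, 4}; (ii) for each edge, some bag contains both endpoints; (iii) the bags containing any fixed vertex form a subtree. All hold, so the decomposition is valid with width 3 − 1 = 2.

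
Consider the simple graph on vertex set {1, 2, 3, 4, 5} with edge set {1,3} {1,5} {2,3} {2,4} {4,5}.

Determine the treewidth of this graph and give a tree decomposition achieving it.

Treewidth 2.
Bags: B1 = {1, 2, 3}  B2 = {1, 2, 4}  B3 = {1, 4, 5}
Tree: B1–B2, B2–B3

Every bag has size at most 3, so the width is 3 − 1 = 2 and tw(G) ≤ 2. The edges 1–3–2–4–5–1 form a cycle, so G is not a tree and its treewidth is at least 2. Therefore the treewidth is 2.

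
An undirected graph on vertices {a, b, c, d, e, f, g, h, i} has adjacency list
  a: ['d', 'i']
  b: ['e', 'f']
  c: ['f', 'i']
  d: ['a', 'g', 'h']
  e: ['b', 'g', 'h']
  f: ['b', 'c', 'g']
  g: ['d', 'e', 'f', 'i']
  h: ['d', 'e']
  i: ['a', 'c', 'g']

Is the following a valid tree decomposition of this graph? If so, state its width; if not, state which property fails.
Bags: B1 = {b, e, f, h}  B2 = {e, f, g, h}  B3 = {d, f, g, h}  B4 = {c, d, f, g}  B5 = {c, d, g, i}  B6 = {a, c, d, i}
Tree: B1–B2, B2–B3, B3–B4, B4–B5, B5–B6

Every vertex of G appears in some bag (union = {a, b, c, d, e, f, g, h, i}); every edge is covered by a bag; and for each vertex v the set of bags containing v is connected in the bag tree. The decomposition is therefore valid. The largest bag has 4 vertices, so the width is 3.

Yes; width 3.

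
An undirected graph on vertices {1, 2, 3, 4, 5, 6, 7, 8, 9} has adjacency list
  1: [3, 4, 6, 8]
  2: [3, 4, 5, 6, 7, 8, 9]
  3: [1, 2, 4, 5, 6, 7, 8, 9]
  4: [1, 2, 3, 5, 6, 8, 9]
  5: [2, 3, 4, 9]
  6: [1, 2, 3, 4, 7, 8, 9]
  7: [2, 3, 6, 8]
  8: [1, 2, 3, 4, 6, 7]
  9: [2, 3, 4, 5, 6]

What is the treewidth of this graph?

4

A width-4 tree decomposition is:
Bags: B1 = {2, 3, 4, 6, 9}  B2 = {2, 3, 4, 6, 8}  B3 = {1, 3, 4, 6, 8}  B4 = {2, 3, 6, 7, 8}  B5 = {2, 3, 4, 5, 9}
Tree: B1–B2, B2–B3, B2–B4, B1–B5
Every bag has size at most 5, so the width is 5 − 1 = 4 and tw(G) ≤ 4. On the other hand G contains the 5-clique {1, 3, 4, 6, 8}. A clique must lie in a single bag of any decomposition, so no decomposition can have width below 4. Therefore the treewidth is 4.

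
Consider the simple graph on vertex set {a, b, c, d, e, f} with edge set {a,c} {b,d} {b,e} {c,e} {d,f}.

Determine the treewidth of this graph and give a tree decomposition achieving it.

The largest bag has 2 vertices, giving width 1; this decomposition certifies tw(G) ≤ 1. Since G has at least one edge (e.g. b–d), it is not an edgeless graph, so tw(G) ≥ 1. Combining the bounds, tw(G) = 1.

Treewidth 1.
One such decomposition:
Bags: B1 = {b, d}  B2 = {b, e}  B3 = {c, e}  B4 = {a, c}  B5 = {d, f}
Tree: B1–B2, B2–B3, B3–B4, B1–B5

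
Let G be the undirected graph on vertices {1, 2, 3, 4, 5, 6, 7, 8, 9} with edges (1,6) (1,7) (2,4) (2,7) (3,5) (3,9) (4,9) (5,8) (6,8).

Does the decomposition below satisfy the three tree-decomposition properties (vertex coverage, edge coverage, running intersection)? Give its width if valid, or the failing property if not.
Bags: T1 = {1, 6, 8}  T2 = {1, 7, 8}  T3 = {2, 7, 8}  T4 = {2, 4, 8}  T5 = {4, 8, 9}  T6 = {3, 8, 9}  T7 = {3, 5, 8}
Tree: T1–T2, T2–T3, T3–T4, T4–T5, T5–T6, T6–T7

Yes; width 2.

Vertex coverage: the bags together contain {1, 2, 3, 4, 5, 6, 7, 8, 9}, the full vertex set. Edge coverage: each edge of G has both endpoints in at least one bag. Running intersection: for every vertex, the bags containing it form a connected subtree. All three properties hold, so this is a valid tree decomposition of width max|bag| − 1 = 2, and hence tw(G) ≤ 2.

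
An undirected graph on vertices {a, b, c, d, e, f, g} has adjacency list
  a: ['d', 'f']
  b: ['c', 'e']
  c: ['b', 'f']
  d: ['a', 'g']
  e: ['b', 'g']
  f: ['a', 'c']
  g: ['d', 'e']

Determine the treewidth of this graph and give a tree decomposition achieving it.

The largest bag has 3 vertices, giving width 2; this decomposition certifies tw(G) ≤ 2. For the lower bound, G contains the cycle d–a–f–c–b–e–g–d, so G is not a forest; only forests have treewidth ≤ 1, hence tw(G) ≥ 2. Hence tw(G) = 2 exactly.

Treewidth 2.
Bags: B1 = {a, d, f}  B2 = {c, d, f}  B3 = {b, c, d}  B4 = {b, d, e}  B5 = {d, e, g}
Tree: B1–B2, B2–B3, B3–B4, B4–B5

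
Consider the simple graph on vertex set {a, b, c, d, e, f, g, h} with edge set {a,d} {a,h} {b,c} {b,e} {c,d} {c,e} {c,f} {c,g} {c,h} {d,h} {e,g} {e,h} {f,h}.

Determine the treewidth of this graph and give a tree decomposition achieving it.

The largest bag has 3 vertices, giving width 2; this decomposition certifies tw(G) ≤ 2. Conversely, {c, e, g} is a clique of size 3, and the vertices of any clique must share a bag in every tree decomposition; so some bag has ≥ 3 vertices and tw(G) ≥ 2. Hence tw(G) = 2 exactly.

Treewidth 2.
One optimal decomposition is:
Bags: B1 = {c, e, h}  B2 = {c, f, h}  B3 = {c, d, h}  B4 = {b, c, e}  B5 = {a, d, h}  B6 = {c, e, g}
Tree: B1–B2, B2–B3, B1–B4, B3–B5, B4–B6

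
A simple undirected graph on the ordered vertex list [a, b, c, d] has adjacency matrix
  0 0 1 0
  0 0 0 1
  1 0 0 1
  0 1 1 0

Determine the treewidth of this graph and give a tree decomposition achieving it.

Every bag has size at most 2, so the width is 2 − 1 = 1 and tw(G) ≤ 1. Since G has at least one edge (e.g. c–d), it is not an edgeless graph, so tw(G) ≥ 1. The upper and lower bounds meet at 1, so that is the treewidth.

Treewidth 1.
One optimal decomposition is:
Bags: B1 = {c, d}  B2 = {b, d}  B3 = {a, c}
Tree: B1–B2, B1–B3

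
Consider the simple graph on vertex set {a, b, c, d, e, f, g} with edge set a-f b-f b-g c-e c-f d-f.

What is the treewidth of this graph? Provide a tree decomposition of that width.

Each bag holds 2 vertices, so the decomposition has width 1, which upper-bounds the treewidth. Since G has at least one edge (e.g. b–f), it is not an edgeless graph, so tw(G) ≥ 1. Hence tw(G) = 1 exactly.

Treewidth 1.
One such decomposition:
Bags: B1 = {b, f}  B2 = {d, f}  B3 = {c, f}  B4 = {b, g}  B5 = {c, e}  B6 = {a, f}
Tree: B1–B2, B2–B3, B1–B4, B3–B5, B3–B6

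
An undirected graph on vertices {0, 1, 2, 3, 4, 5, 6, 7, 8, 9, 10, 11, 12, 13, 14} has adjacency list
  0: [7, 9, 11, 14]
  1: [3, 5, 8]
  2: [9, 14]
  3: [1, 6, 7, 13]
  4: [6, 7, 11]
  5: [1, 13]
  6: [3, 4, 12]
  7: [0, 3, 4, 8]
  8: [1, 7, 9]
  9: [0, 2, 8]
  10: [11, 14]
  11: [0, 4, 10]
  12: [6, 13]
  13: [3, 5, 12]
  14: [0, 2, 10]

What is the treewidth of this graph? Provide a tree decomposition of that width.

Each bag holds 4 vertices, so the decomposition has width 3, which upper-bounds the treewidth. For the lower bound: the 4 vertex sets {5,12,13}, {6}, {3}, {1,4,7,8} are disjoint, each induces a connected subgraph, and every pair is joined by at least one edge of G. Contracting each set to a single vertex therefore yields K_{4} as a minor, and since treewidth is minor-monotone, tw(G) ≥ tw(K_{4}) = 3. Combining the bounds, tw(G) = 3.

Treewidth 3.
One optimal decomposition is:
Bags: B1 = {5, 6, 12, 13}  B2 = {3, 5, 6, 13}  B3 = {1, 3, 5, 6}  B4 = {1, 3, 4, 6}  B5 = {1, 3, 4, 7}  B6 = {1, 4, 7, 8}  B7 = {4, 7, 8, 11}  B8 = {0, 7, 8, 11}  B9 = {0, 8, 9, 11}  B10 = {0, 9, 10, 11}  B11 = {0, 9, 10, 14}  B12 = {2, 9, 10, 14}
Tree: B1–B2, B2–B3, B3–B4, B4–B5, B5–B6, B6–B7, B7–B8, B8–B9, B9–B10, B10–B11, B11–B12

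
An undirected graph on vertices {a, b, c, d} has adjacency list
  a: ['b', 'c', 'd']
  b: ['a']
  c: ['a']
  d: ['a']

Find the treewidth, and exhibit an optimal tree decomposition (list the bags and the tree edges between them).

The largest bag has 2 vertices, giving width 1; this decomposition certifies tw(G) ≤ 1. Since G has at least one edge (e.g. c–a), it is not an edgeless graph, so tw(G) ≥ 1. The upper and lower bounds meet at 1, so that is the treewidth.

Treewidth 1.
One such decomposition:
Bags: B1 = {a, c}  B2 = {a, b}  B3 = {a, d}
Tree: B1–B2, B2–B3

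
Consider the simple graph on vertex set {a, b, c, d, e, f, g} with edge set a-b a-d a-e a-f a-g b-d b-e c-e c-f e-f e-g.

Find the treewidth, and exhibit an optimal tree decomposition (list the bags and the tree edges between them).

Each bag holds 3 vertices, so the decomposition has width 2, which upper-bounds the treewidth. On the other hand G contains the 3-clique {c, e, f}. A clique must lie in a single bag of any decomposition, so no decomposition can have width below 2. Combining the bounds, tw(G) = 2.

Treewidth 2.
One optimal decomposition is:
Bags: B1 = {a, b, e}  B2 = {a, e, f}  B3 = {a, b, d}  B4 = {c, e, f}  B5 = {a, e, g}
Tree: B1–B2, B1–B3, B2–B4, B1–B5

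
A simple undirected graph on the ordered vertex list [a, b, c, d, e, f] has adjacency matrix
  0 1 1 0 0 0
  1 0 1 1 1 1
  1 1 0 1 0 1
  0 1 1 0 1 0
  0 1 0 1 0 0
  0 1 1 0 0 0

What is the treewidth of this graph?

A width-2 tree decomposition is:
Bags: B1 = {b, c, d}  B2 = {b, c, f}  B3 = {b, d, e}  B4 = {a, b, c}
Tree: B1–B2, B1–B3, B1–B4
Every bag has size at most 3, so the width is 3 − 1 = 2 and tw(G) ≤ 2. On the other hand G contains the 3-clique {b, d, e}. A clique must lie in a single bag of any decomposition, so no decomposition can have width below 2. Hence tw(G) = 2 exactly.

2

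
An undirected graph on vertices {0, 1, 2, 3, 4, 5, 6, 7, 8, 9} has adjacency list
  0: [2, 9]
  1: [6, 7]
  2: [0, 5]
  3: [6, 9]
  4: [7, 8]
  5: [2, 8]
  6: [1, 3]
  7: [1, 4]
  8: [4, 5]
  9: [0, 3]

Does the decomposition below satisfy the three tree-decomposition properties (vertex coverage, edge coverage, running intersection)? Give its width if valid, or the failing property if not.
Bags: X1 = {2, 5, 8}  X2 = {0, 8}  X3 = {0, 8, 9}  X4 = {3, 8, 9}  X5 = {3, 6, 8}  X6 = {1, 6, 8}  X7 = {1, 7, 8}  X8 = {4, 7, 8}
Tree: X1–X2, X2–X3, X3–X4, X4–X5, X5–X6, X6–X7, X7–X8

A tree decomposition must satisfy three properties: every vertex lies in some bag; for every edge, both endpoints lie together in some bag; and for every vertex, the bags containing it form a connected subtree. Here edge (2,0) lies in no bag, so the decomposition is invalid.

No — edge (2,0) lies in no bag.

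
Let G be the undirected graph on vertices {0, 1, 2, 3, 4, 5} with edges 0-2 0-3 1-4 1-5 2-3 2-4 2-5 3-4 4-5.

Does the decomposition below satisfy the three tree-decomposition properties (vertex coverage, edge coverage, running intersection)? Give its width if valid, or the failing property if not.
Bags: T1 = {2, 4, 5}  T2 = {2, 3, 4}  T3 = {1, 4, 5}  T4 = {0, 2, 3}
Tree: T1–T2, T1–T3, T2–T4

Yes; width 2.

Checking the three conditions: (i) the bags cover all of {0, 1, 2, 3, 4, 5}; (ii) for each edge, some bag contains both endpoints; (iii) the bags containing any fixed vertex form a subtree. All hold, so the decomposition is valid with width 3 − 1 = 2.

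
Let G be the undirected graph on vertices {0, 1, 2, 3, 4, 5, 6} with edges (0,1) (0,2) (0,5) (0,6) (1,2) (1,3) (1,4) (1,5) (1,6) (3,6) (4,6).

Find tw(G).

2

A width-2 tree decomposition is:
Bags: B1 = {0, 1, 5}  B2 = {0, 1, 6}  B3 = {0, 1, 2}  B4 = {1, 3, 6}  B5 = {1, 4, 6}
Tree: B1–B2, B2–B3, B2–B4, B4–B5
Each bag holds 3 vertices, so the decomposition has width 2, which upper-bounds the treewidth. Conversely, {0, 1, 2} is a clique of size 3, and the vertices of any clique must share a bag in every tree decomposition; so some bag has ≥ 3 vertices and tw(G) ≥ 2. Hence tw(G) = 2 exactly.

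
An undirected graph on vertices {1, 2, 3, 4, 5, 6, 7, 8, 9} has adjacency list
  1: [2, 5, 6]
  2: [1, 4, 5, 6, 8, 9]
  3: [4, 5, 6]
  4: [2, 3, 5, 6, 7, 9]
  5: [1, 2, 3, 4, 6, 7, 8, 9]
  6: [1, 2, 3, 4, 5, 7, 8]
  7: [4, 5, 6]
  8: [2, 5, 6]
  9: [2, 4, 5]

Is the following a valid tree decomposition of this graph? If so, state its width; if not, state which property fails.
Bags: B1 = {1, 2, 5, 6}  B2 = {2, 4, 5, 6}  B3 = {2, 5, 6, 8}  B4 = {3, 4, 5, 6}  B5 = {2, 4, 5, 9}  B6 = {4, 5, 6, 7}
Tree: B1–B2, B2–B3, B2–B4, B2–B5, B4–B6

Yes; width 3.

Vertex coverage: the bags together contain {1, 2, 3, 4, 5, 6, 7, 8, 9}, the full vertex set. Edge coverage: each edge of G has both endpoints in at least one bag. Running intersection: for every vertex, the bags containing it form a connected subtree. All three properties hold, so this is a valid tree decomposition of width max|bag| − 1 = 3, and hence tw(G) ≤ 3.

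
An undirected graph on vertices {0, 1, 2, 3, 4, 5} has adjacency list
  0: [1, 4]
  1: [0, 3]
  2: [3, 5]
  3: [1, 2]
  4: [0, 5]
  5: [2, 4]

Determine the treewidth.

2

A width-2 tree decomposition is:
Bags: B1 = {0, 1, 3}  B2 = {0, 3, 4}  B3 = {3, 4, 5}  B4 = {2, 3, 5}
Tree: B1–B2, B2–B3, B3–B4
Each bag holds 3 vertices, so the decomposition has width 2, which upper-bounds the treewidth. For the lower bound, G contains the cycle 3–1–0–4–5–2–3, so G is not a forest; only forests have treewidth ≤ 1, hence tw(G) ≥ 2. Therefore the treewidth is 2.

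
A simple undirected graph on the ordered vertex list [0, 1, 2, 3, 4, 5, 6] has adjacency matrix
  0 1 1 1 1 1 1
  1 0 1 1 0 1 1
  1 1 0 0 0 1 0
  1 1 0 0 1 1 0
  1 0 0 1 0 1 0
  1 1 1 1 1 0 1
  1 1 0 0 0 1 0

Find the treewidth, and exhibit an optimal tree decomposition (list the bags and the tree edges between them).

Treewidth 3.
Bags: B1 = {0, 1, 3, 5}  B2 = {0, 3, 4, 5}  B3 = {0, 1, 2, 5}  B4 = {0, 1, 5, 6}
Tree: B1–B2, B1–B3, B3–B4

Each bag holds 4 vertices, so the decomposition has width 3, which upper-bounds the treewidth. On the other hand G contains the 4-clique {0, 1, 2, 5}. A clique must lie in a single bag of any decomposition, so no decomposition can have width below 3. Combining the bounds, tw(G) = 3.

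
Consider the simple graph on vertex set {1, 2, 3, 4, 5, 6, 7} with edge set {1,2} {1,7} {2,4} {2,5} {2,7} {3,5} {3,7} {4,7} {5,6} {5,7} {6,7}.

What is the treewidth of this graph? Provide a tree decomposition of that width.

The largest bag has 3 vertices, giving width 2; this decomposition certifies tw(G) ≤ 2. On the other hand G contains the 3-clique {1, 2, 7}. A clique must lie in a single bag of any decomposition, so no decomposition can have width below 2. The upper and lower bounds meet at 2, so that is the treewidth.

Treewidth 2.
Bags: B1 = {3, 5, 7}  B2 = {2, 5, 7}  B3 = {1, 2, 7}  B4 = {5, 6, 7}  B5 = {2, 4, 7}
Tree: B1–B2, B2–B3, B1–B4, B3–B5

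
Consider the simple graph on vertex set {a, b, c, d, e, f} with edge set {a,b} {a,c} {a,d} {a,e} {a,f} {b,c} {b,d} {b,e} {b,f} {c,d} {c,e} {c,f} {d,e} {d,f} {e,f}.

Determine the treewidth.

5

A width-5 tree decomposition is:
Bags: B1 = {a, b, c, d, e, f}
Tree: (single bag)
With just one bag of size 6, the width is 6 − 1 = 5, so tw(G) ≤ 5. For the lower bound, the 6 vertices {a, b, c, d, e, f} are pairwise adjacent, and any tree decomposition puts a clique entirely inside one bag — forcing width ≥ 5. Therefore the treewidth is 5.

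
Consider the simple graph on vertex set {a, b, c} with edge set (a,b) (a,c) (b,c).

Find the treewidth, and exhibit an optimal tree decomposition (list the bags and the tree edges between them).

A single bag containing all 3 vertices is trivially a valid decomposition of width 2. Conversely, {a, b, c} is a clique of size 3, and the vertices of any clique must share a bag in every tree decomposition; so some bag has ≥ 3 vertices and tw(G) ≥ 2. Therefore the treewidth is 2.

Treewidth 2.
One optimal decomposition is:
Bags: B1 = {a, b, c}
Tree: (single bag)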